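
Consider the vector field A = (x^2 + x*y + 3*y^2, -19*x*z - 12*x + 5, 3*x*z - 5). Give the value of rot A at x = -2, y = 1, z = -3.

(∇×A)₁ = ∂A₃/∂y − ∂A₂/∂z = 19*x
(∇×A)₂ = ∂A₁/∂z − ∂A₃/∂x = -3*z
(∇×A)₃ = ∂A₂/∂x − ∂A₁/∂y = -x - 6*y - 19*z - 12
∇×A = (19*x, -3*z, -x - 6*y - 19*z - 12)
At (-2, 1, -3): (-38, 9, 41).

(-38, 9, 41)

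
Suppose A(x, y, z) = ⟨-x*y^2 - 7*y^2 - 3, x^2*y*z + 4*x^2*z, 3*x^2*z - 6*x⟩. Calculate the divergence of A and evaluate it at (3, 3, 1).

27

∂A₁/∂x = -y^2
∂A₂/∂y = x^2*z
∂A₃/∂z = 3*x^2
∇·A = x^2*z + 3*x^2 - y^2
At (3, 3, 1): 27.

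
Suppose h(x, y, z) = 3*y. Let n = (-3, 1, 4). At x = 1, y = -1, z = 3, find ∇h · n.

3

∂h/∂x = 0
∂h/∂y = 3
∂h/∂z = 0
∇h at (1, -1, 3) = (0, 3, 0)
∇h · n = (0)(-3) + (3)(1) + (0)(4) = 3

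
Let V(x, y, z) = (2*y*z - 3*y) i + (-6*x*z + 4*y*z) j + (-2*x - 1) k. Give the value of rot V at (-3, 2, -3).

(-26, 6, 27)

(∇×V)₁ = ∂V₃/∂y − ∂V₂/∂z = 6*x - 4*y
(∇×V)₂ = ∂V₁/∂z − ∂V₃/∂x = 2*y + 2
(∇×V)₃ = ∂V₂/∂x − ∂V₁/∂y = -8*z + 3
∇×V = (6*x - 4*y, 2*y + 2, -8*z + 3)
At (-3, 2, -3): (-26, 6, 27).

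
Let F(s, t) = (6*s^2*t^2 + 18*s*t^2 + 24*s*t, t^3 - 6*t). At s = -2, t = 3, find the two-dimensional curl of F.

120

∂F₂/∂s = 0
∂F₁/∂t = 12*s^2*t + 36*s*t + 24*s
Scalar curl = -12*s^2*t - 36*s*t - 24*s
At (-2, 3): 120.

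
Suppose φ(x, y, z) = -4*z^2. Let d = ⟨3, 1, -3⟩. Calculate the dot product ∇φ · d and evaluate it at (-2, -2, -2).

∂φ/∂x = 0
∂φ/∂y = 0
∂φ/∂z = -8*z
∇φ at (-2, -2, -2) = (0, 0, 16)
∇φ · d = (0)(3) + (0)(1) + (16)(-3) = -48

-48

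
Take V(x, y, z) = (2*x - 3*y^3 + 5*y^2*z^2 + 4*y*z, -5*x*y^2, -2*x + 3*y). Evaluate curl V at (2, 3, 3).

(3, 284, -246)

(∇×V)₁ = ∂V₃/∂y − ∂V₂/∂z = 3
(∇×V)₂ = ∂V₁/∂z − ∂V₃/∂x = 10*y^2*z + 4*y + 2
(∇×V)₃ = ∂V₂/∂x − ∂V₁/∂y = 4*y^2 - 10*y*z^2 - 4*z
∇×V = (3, 10*y^2*z + 4*y + 2, 4*y^2 - 10*y*z^2 - 4*z)
At (2, 3, 3): (3, 284, -246).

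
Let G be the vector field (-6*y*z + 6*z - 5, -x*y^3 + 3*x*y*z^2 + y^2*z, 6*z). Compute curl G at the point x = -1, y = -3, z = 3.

(∇×G)₁ = ∂G₃/∂y − ∂G₂/∂z = -6*x*y*z - y^2
(∇×G)₂ = ∂G₁/∂z − ∂G₃/∂x = -6*y + 6
(∇×G)₃ = ∂G₂/∂x − ∂G₁/∂y = -y^3 + 3*y*z^2 + 6*z
∇×G = (-6*x*y*z - y^2, -6*y + 6, -y^3 + 3*y*z^2 + 6*z)
At (-1, -3, 3): (-63, 24, -36).

(-63, 24, -36)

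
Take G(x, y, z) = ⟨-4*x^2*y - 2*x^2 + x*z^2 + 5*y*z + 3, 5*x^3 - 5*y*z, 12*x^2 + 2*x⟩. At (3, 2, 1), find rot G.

(∇×G)₁ = ∂G₃/∂y − ∂G₂/∂z = 5*y
(∇×G)₂ = ∂G₁/∂z − ∂G₃/∂x = 2*x*z - 24*x + 5*y - 2
(∇×G)₃ = ∂G₂/∂x − ∂G₁/∂y = 19*x^2 - 5*z
∇×G = (5*y, 2*x*z - 24*x + 5*y - 2, 19*x^2 - 5*z)
At (3, 2, 1): (10, -58, 166).

(10, -58, 166)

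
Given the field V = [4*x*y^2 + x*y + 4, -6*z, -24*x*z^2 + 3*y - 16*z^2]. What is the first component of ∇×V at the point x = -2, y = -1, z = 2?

(∇×V)_1 = ∂V₃/∂y − ∂V₂/∂z
= 3 − (-6)
= 9
At (-2, -1, 2): 9.

9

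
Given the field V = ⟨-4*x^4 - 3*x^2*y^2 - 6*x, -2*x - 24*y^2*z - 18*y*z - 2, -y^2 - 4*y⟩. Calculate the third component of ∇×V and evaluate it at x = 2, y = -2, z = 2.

-50

(∇×V)_3 = ∂V₂/∂x − ∂V₁/∂y
= -2 − (-6*x^2*y)
= 6*x^2*y - 2
At (2, -2, 2): -50.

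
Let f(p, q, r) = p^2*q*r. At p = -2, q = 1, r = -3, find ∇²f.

-6

∂²f/∂p² = 2*q*r
∂²f/∂q² = 0
∂²f/∂r² = 0
∇²f = 2*q*r
At (-2, 1, -3): -6.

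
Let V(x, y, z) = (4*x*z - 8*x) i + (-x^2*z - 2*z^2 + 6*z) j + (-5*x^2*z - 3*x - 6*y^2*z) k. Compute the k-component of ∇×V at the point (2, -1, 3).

-12

(∇×V)_3 = ∂V₂/∂x − ∂V₁/∂y
= -2*x*z − (0)
= -2*x*z
At (2, -1, 3): -12.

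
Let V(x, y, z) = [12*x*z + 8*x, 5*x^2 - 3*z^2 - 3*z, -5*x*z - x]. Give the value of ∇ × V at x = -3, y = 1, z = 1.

(∇×V)₁ = ∂V₃/∂y − ∂V₂/∂z = 6*z + 3
(∇×V)₂ = ∂V₁/∂z − ∂V₃/∂x = 12*x + 5*z + 1
(∇×V)₃ = ∂V₂/∂x − ∂V₁/∂y = 10*x
∇×V = (6*z + 3, 12*x + 5*z + 1, 10*x)
At (-3, 1, 1): (9, -30, -30).

(9, -30, -30)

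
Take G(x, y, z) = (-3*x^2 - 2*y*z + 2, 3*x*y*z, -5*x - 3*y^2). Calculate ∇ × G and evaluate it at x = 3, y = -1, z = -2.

(15, 7, 2)

(∇×G)₁ = ∂G₃/∂y − ∂G₂/∂z = -3*x*y - 6*y
(∇×G)₂ = ∂G₁/∂z − ∂G₃/∂x = -2*y + 5
(∇×G)₃ = ∂G₂/∂x − ∂G₁/∂y = 3*y*z + 2*z
∇×G = (-3*x*y - 6*y, -2*y + 5, 3*y*z + 2*z)
At (3, -1, -2): (15, 7, 2).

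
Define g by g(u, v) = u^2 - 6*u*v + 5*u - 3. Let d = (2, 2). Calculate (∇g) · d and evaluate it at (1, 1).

∂g/∂u = 2*u - 6*v + 5
∂g/∂v = -6*u
∇g at (1, 1) = (1, -6)
∇g · d = (1)(2) + (-6)(2) = -10

-10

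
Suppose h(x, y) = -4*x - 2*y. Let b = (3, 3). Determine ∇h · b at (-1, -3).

∂h/∂x = -4
∂h/∂y = -2
∇h at (-1, -3) = (-4, -2)
∇h · b = (-4)(3) + (-2)(3) = -18

-18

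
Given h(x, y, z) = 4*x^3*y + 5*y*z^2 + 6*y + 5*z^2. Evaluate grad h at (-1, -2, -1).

(-24, 7, 10)

∂h/∂x = 12*x^2*y
∂h/∂y = 4*x^3 + 5*z^2 + 6
∂h/∂z = 10*y*z + 10*z
∇h = (12*x^2*y, 4*x^3 + 5*z^2 + 6, 10*y*z + 10*z)
At (-1, -2, -1): (-24, 7, 10).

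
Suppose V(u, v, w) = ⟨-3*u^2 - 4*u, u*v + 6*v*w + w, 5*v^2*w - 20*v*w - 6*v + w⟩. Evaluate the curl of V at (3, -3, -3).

(161, 0, -3)

(∇×V)₁ = ∂V₃/∂v − ∂V₂/∂w = 10*v*w - 6*v - 20*w - 7
(∇×V)₂ = ∂V₁/∂w − ∂V₃/∂u = 0
(∇×V)₃ = ∂V₂/∂u − ∂V₁/∂v = v
∇×V = (10*v*w - 6*v - 20*w - 7, 0, v)
At (3, -3, -3): (161, 0, -3).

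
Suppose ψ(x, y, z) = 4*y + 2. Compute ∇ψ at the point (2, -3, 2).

(0, 4, 0)

∂ψ/∂x = 0
∂ψ/∂y = 4
∂ψ/∂z = 0
∇ψ = (0, 4, 0)
At (2, -3, 2): (0, 4, 0).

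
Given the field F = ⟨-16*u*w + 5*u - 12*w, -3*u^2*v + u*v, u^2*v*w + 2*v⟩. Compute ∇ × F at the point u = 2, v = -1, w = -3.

(∇×F)₁ = ∂F₃/∂v − ∂F₂/∂w = u^2*w + 2
(∇×F)₂ = ∂F₁/∂w − ∂F₃/∂u = -2*u*v*w - 16*u - 12
(∇×F)₃ = ∂F₂/∂u − ∂F₁/∂v = -6*u*v + v
∇×F = (u^2*w + 2, -2*u*v*w - 16*u - 12, -6*u*v + v)
At (2, -1, -3): (-10, -56, 11).

(-10, -56, 11)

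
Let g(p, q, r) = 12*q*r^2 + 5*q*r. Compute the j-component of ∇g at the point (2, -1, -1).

7

(∇g)_2 = ∂g/∂q = 12*r^2 + 5*r
At (2, -1, -1): 7.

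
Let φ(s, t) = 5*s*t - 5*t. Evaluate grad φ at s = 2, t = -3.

(-15, 5)

∂φ/∂s = 5*t
∂φ/∂t = 5*s - 5
∇φ = (5*t, 5*s - 5)
At (2, -3): (-15, 5).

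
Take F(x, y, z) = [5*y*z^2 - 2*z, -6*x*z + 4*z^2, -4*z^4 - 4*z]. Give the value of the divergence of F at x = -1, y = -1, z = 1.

-20

∂F₁/∂x = 0
∂F₂/∂y = 0
∂F₃/∂z = -16*z^3 - 4
∇·F = -16*z^3 - 4
At (-1, -1, 1): -20.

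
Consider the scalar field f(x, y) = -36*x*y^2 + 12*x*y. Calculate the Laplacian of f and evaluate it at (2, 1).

∂²f/∂x² = 0
∂²f/∂y² = -72*x
∇²f = -72*x
At (2, 1): -144.

-144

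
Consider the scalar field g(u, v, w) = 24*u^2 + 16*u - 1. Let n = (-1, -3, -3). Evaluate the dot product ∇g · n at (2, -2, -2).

∂g/∂u = 48*u + 16
∂g/∂v = 0
∂g/∂w = 0
∇g at (2, -2, -2) = (112, 0, 0)
∇g · n = (112)(-1) + (0)(-3) + (0)(-3) = -112

-112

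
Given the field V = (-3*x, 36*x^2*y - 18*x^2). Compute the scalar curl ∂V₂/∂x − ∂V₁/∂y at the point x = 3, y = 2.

324

∂V₂/∂x = 72*x*y - 36*x
∂V₁/∂y = 0
Scalar curl = 72*x*y - 36*x
At (3, 2): 324.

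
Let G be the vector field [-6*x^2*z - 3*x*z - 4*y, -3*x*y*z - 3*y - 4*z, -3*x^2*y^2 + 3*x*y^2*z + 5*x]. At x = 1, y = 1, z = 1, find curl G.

(7, -11, 1)

(∇×G)₁ = ∂G₃/∂y − ∂G₂/∂z = -6*x^2*y + 6*x*y*z + 3*x*y + 4
(∇×G)₂ = ∂G₁/∂z − ∂G₃/∂x = -6*x^2 + 6*x*y^2 - 3*x - 3*y^2*z - 5
(∇×G)₃ = ∂G₂/∂x − ∂G₁/∂y = -3*y*z + 4
∇×G = (-6*x^2*y + 6*x*y*z + 3*x*y + 4, -6*x^2 + 6*x*y^2 - 3*x - 3*y^2*z - 5, -3*y*z + 4)
At (1, 1, 1): (7, -11, 1).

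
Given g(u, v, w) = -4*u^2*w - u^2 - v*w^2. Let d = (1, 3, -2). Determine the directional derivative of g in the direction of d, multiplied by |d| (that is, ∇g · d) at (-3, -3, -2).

42

∂g/∂u = -8*u*w - 2*u
∂g/∂v = -w^2
∂g/∂w = -4*u^2 - 2*v*w
∇g at (-3, -3, -2) = (-42, -4, -48)
∇g · d = (-42)(1) + (-4)(3) + (-48)(-2) = 42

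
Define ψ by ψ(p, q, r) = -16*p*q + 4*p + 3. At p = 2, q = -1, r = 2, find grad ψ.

(20, -32, 0)

∂ψ/∂p = -16*q + 4
∂ψ/∂q = -16*p
∂ψ/∂r = 0
∇ψ = (-16*q + 4, -16*p, 0)
At (2, -1, 2): (20, -32, 0).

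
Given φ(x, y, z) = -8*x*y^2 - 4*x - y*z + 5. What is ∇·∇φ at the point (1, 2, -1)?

-16

∂²φ/∂x² = 0
∂²φ/∂y² = -16*x
∂²φ/∂z² = 0
∇²φ = -16*x
At (1, 2, -1): -16.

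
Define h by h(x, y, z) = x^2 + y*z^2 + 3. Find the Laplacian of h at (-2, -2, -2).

∂²h/∂x² = 2
∂²h/∂y² = 0
∂²h/∂z² = 2*y
∇²h = 2*y + 2
At (-2, -2, -2): -2.

-2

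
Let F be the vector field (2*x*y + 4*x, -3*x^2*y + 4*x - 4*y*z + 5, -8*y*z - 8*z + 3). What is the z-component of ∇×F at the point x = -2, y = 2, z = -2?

(∇×F)_3 = ∂F₂/∂x − ∂F₁/∂y
= -6*x*y + 4 − (2*x)
= -6*x*y - 2*x + 4
At (-2, 2, -2): 32.

32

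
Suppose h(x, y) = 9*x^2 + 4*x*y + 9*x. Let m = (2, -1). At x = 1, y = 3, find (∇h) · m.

∂h/∂x = 18*x + 4*y + 9
∂h/∂y = 4*x
∇h at (1, 3) = (39, 4)
∇h · m = (39)(2) + (4)(-1) = 74

74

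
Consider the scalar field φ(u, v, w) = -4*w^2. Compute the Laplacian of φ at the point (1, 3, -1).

-8

∂²φ/∂u² = 0
∂²φ/∂v² = 0
∂²φ/∂w² = -8
∇²φ = -8
At (1, 3, -1): -8.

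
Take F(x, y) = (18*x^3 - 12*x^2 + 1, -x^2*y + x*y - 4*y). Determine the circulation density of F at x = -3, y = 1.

7

∂F₂/∂x = -2*x*y + y
∂F₁/∂y = 0
Scalar curl = -2*x*y + y
At (-3, 1): 7.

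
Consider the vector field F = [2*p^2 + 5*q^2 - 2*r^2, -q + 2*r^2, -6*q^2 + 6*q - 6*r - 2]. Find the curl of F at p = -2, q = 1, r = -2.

(2, 8, -10)

(∇×F)₁ = ∂F₃/∂q − ∂F₂/∂r = -12*q - 4*r + 6
(∇×F)₂ = ∂F₁/∂r − ∂F₃/∂p = -4*r
(∇×F)₃ = ∂F₂/∂p − ∂F₁/∂q = -10*q
∇×F = (-12*q - 4*r + 6, -4*r, -10*q)
At (-2, 1, -2): (2, 8, -10).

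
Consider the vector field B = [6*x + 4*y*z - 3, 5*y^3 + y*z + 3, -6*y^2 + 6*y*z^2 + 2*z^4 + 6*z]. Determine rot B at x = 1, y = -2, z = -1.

(∇×B)₁ = ∂B₃/∂y − ∂B₂/∂z = -13*y + 6*z^2
(∇×B)₂ = ∂B₁/∂z − ∂B₃/∂x = 4*y
(∇×B)₃ = ∂B₂/∂x − ∂B₁/∂y = -4*z
∇×B = (-13*y + 6*z^2, 4*y, -4*z)
At (1, -2, -1): (32, -8, 4).

(32, -8, 4)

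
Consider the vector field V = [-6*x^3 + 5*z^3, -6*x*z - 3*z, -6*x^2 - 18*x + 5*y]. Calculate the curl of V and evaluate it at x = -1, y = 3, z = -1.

(∇×V)₁ = ∂V₃/∂y − ∂V₂/∂z = 6*x + 8
(∇×V)₂ = ∂V₁/∂z − ∂V₃/∂x = 12*x + 15*z^2 + 18
(∇×V)₃ = ∂V₂/∂x − ∂V₁/∂y = -6*z
∇×V = (6*x + 8, 12*x + 15*z^2 + 18, -6*z)
At (-1, 3, -1): (2, 21, 6).

(2, 21, 6)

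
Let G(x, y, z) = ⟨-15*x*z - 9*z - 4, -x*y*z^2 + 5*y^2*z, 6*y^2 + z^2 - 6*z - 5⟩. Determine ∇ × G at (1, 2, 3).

(∇×G)₁ = ∂G₃/∂y − ∂G₂/∂z = 2*x*y*z - 5*y^2 + 12*y
(∇×G)₂ = ∂G₁/∂z − ∂G₃/∂x = -15*x - 9
(∇×G)₃ = ∂G₂/∂x − ∂G₁/∂y = -y*z^2
∇×G = (2*x*y*z - 5*y^2 + 12*y, -15*x - 9, -y*z^2)
At (1, 2, 3): (16, -24, -18).

(16, -24, -18)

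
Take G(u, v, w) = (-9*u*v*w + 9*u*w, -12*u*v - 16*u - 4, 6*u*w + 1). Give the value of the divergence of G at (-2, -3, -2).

∂G₁/∂u = -9*v*w + 9*w
∂G₂/∂v = -12*u
∂G₃/∂w = 6*u
∇·G = -6*u - 9*v*w + 9*w
At (-2, -3, -2): -60.

-60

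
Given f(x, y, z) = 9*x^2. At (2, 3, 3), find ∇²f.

∂²f/∂x² = 18
∂²f/∂y² = 0
∂²f/∂z² = 0
∇²f = 18
At (2, 3, 3): 18.

18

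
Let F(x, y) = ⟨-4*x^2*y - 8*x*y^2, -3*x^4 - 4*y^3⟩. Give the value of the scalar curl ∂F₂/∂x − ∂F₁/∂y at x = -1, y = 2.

∂F₂/∂x = -12*x^3
∂F₁/∂y = -4*x^2 - 16*x*y
Scalar curl = -12*x^3 + 4*x^2 + 16*x*y
At (-1, 2): -16.

-16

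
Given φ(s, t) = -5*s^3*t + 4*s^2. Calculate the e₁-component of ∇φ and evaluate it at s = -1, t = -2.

(∇φ)_1 = ∂φ/∂s = -15*s^2*t + 8*s
At (-1, -2): 22.

22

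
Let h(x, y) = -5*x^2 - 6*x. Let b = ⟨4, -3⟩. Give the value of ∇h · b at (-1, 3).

∂h/∂x = -10*x - 6
∂h/∂y = 0
∇h at (-1, 3) = (4, 0)
∇h · b = (4)(4) + (0)(-3) = 16

16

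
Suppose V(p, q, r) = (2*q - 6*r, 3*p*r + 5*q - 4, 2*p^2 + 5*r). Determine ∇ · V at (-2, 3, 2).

10

∂V₁/∂p = 0
∂V₂/∂q = 5
∂V₃/∂r = 5
∇·V = 10
At (-2, 3, 2): 10.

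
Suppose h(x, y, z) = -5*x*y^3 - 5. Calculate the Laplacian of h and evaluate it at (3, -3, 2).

270

∂²h/∂x² = 0
∂²h/∂y² = -30*x*y
∂²h/∂z² = 0
∇²h = -30*x*y
At (3, -3, 2): 270.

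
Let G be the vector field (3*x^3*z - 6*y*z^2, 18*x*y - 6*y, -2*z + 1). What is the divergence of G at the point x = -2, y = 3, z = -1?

-80

∂G₁/∂x = 9*x^2*z
∂G₂/∂y = 18*x - 6
∂G₃/∂z = -2
∇·G = 9*x^2*z + 18*x - 8
At (-2, 3, -1): -80.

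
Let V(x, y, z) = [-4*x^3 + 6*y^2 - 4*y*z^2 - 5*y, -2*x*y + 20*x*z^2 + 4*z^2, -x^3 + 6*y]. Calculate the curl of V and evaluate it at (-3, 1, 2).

(230, 11, 87)

(∇×V)₁ = ∂V₃/∂y − ∂V₂/∂z = -40*x*z - 8*z + 6
(∇×V)₂ = ∂V₁/∂z − ∂V₃/∂x = 3*x^2 - 8*y*z
(∇×V)₃ = ∂V₂/∂x − ∂V₁/∂y = -14*y + 24*z^2 + 5
∇×V = (-40*x*z - 8*z + 6, 3*x^2 - 8*y*z, -14*y + 24*z^2 + 5)
At (-3, 1, 2): (230, 11, 87).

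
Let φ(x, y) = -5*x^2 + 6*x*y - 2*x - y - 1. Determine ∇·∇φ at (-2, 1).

-10

∂²φ/∂x² = -10
∂²φ/∂y² = 0
∇²φ = -10
At (-2, 1): -10.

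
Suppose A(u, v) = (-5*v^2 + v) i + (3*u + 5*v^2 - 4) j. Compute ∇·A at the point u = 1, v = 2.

20

∂A₁/∂u = 0
∂A₂/∂v = 10*v
∇·A = 10*v
At (1, 2): 20.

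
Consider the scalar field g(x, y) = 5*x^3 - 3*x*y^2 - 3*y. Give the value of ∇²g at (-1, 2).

∂²g/∂x² = 30*x
∂²g/∂y² = -6*x
∇²g = 24*x
At (-1, 2): -24.

-24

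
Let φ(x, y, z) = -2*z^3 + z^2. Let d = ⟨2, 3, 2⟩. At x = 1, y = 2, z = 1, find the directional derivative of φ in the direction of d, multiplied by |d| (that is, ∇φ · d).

-8

∂φ/∂x = 0
∂φ/∂y = 0
∂φ/∂z = -6*z^2 + 2*z
∇φ at (1, 2, 1) = (0, 0, -4)
∇φ · d = (0)(2) + (0)(3) + (-4)(2) = -8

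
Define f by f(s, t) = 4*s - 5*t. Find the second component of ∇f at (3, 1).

-5

(∇f)_2 = ∂f/∂t = -5
At (3, 1): -5.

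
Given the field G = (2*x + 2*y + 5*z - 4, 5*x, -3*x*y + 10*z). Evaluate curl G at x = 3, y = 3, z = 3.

(-9, 14, 3)

(∇×G)₁ = ∂G₃/∂y − ∂G₂/∂z = -3*x
(∇×G)₂ = ∂G₁/∂z − ∂G₃/∂x = 3*y + 5
(∇×G)₃ = ∂G₂/∂x − ∂G₁/∂y = 3
∇×G = (-3*x, 3*y + 5, 3)
At (3, 3, 3): (-9, 14, 3).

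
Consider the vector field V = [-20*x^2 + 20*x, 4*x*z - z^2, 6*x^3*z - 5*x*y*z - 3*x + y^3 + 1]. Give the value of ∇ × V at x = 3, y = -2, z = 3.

(∇×V)₁ = ∂V₃/∂y − ∂V₂/∂z = -5*x*z - 4*x + 3*y^2 + 2*z
(∇×V)₂ = ∂V₁/∂z − ∂V₃/∂x = -18*x^2*z + 5*y*z + 3
(∇×V)₃ = ∂V₂/∂x − ∂V₁/∂y = 4*z
∇×V = (-5*x*z - 4*x + 3*y^2 + 2*z, -18*x^2*z + 5*y*z + 3, 4*z)
At (3, -2, 3): (-39, -513, 12).

(-39, -513, 12)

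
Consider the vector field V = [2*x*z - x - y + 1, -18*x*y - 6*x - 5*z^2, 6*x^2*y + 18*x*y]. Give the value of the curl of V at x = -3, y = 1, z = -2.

(∇×V)₁ = ∂V₃/∂y − ∂V₂/∂z = 6*x^2 + 18*x + 10*z
(∇×V)₂ = ∂V₁/∂z − ∂V₃/∂x = -12*x*y + 2*x - 18*y
(∇×V)₃ = ∂V₂/∂x − ∂V₁/∂y = -18*y - 5
∇×V = (6*x^2 + 18*x + 10*z, -12*x*y + 2*x - 18*y, -18*y - 5)
At (-3, 1, -2): (-20, 12, -23).

(-20, 12, -23)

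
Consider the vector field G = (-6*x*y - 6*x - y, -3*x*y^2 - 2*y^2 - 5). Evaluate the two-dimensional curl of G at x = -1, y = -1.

-8

∂G₂/∂x = -3*y^2
∂G₁/∂y = -6*x - 1
Scalar curl = 6*x - 3*y^2 + 1
At (-1, -1): -8.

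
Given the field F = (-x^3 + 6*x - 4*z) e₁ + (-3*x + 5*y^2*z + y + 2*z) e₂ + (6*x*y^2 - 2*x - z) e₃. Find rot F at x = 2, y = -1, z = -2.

(∇×F)₁ = ∂F₃/∂y − ∂F₂/∂z = 12*x*y - 5*y^2 - 2
(∇×F)₂ = ∂F₁/∂z − ∂F₃/∂x = -6*y^2 - 2
(∇×F)₃ = ∂F₂/∂x − ∂F₁/∂y = -3
∇×F = (12*x*y - 5*y^2 - 2, -6*y^2 - 2, -3)
At (2, -1, -2): (-31, -8, -3).

(-31, -8, -3)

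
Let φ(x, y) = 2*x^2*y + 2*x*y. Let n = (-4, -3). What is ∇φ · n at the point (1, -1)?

∂φ/∂x = 4*x*y + 2*y
∂φ/∂y = 2*x^2 + 2*x
∇φ at (1, -1) = (-6, 4)
∇φ · n = (-6)(-4) + (4)(-3) = 12

12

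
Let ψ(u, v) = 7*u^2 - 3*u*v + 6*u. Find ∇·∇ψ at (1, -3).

∂²ψ/∂u² = 14
∂²ψ/∂v² = 0
∇²ψ = 14
At (1, -3): 14.

14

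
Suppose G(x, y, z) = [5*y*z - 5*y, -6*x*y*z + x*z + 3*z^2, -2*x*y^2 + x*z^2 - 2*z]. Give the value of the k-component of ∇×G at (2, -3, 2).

33

(∇×G)_3 = ∂G₂/∂x − ∂G₁/∂y
= -6*y*z + z − (5*z - 5)
= -6*y*z - 4*z + 5
At (2, -3, 2): 33.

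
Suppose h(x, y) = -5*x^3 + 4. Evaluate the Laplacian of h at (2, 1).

-60

∂²h/∂x² = -30*x
∂²h/∂y² = 0
∇²h = -30*x
At (2, 1): -60.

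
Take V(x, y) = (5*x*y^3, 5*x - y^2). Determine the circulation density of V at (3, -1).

-40

∂V₂/∂x = 5
∂V₁/∂y = 15*x*y^2
Scalar curl = -15*x*y^2 + 5
At (3, -1): -40.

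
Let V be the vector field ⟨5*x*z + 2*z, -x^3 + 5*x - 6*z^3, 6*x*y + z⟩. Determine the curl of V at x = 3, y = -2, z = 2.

(90, 29, -22)

(∇×V)₁ = ∂V₃/∂y − ∂V₂/∂z = 6*x + 18*z^2
(∇×V)₂ = ∂V₁/∂z − ∂V₃/∂x = 5*x - 6*y + 2
(∇×V)₃ = ∂V₂/∂x − ∂V₁/∂y = -3*x^2 + 5
∇×V = (6*x + 18*z^2, 5*x - 6*y + 2, -3*x^2 + 5)
At (3, -2, 2): (90, 29, -22).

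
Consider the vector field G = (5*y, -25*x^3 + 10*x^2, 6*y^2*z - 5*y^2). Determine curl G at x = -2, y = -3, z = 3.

(-78, 0, -345)

(∇×G)₁ = ∂G₃/∂y − ∂G₂/∂z = 12*y*z - 10*y
(∇×G)₂ = ∂G₁/∂z − ∂G₃/∂x = 0
(∇×G)₃ = ∂G₂/∂x − ∂G₁/∂y = -75*x^2 + 20*x - 5
∇×G = (12*y*z - 10*y, 0, -75*x^2 + 20*x - 5)
At (-2, -3, 3): (-78, 0, -345).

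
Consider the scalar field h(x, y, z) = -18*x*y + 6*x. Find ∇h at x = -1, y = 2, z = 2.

∂h/∂x = -18*y + 6
∂h/∂y = -18*x
∂h/∂z = 0
∇h = (-18*y + 6, -18*x, 0)
At (-1, 2, 2): (-30, 18, 0).

(-30, 18, 0)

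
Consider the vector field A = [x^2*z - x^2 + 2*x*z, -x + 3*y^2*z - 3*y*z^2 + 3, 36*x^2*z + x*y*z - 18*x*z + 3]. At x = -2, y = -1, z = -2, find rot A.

(13, -326, -1)

(∇×A)₁ = ∂A₃/∂y − ∂A₂/∂z = x*z - 3*y^2 + 6*y*z
(∇×A)₂ = ∂A₁/∂z − ∂A₃/∂x = x^2 - 72*x*z + 2*x - y*z + 18*z
(∇×A)₃ = ∂A₂/∂x − ∂A₁/∂y = -1
∇×A = (x*z - 3*y^2 + 6*y*z, x^2 - 72*x*z + 2*x - y*z + 18*z, -1)
At (-2, -1, -2): (13, -326, -1).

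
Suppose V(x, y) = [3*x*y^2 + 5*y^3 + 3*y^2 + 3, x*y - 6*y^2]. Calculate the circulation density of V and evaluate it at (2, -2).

-26

∂V₂/∂x = y
∂V₁/∂y = 6*x*y + 15*y^2 + 6*y
Scalar curl = -6*x*y - 15*y^2 - 5*y
At (2, -2): -26.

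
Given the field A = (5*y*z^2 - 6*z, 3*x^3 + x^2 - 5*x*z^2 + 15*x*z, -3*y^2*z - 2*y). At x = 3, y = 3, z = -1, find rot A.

(-59, -36, 62)

(∇×A)₁ = ∂A₃/∂y − ∂A₂/∂z = 10*x*z - 15*x - 6*y*z - 2
(∇×A)₂ = ∂A₁/∂z − ∂A₃/∂x = 10*y*z - 6
(∇×A)₃ = ∂A₂/∂x − ∂A₁/∂y = 9*x^2 + 2*x - 10*z^2 + 15*z
∇×A = (10*x*z - 15*x - 6*y*z - 2, 10*y*z - 6, 9*x^2 + 2*x - 10*z^2 + 15*z)
At (3, 3, -1): (-59, -36, 62).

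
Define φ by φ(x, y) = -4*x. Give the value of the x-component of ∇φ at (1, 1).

(∇φ)_1 = ∂φ/∂x = -4
At (1, 1): -4.

-4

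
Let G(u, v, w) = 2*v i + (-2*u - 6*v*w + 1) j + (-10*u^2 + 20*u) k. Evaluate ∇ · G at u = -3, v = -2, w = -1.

6

∂G₁/∂u = 0
∂G₂/∂v = -6*w
∂G₃/∂w = 0
∇·G = -6*w
At (-3, -2, -1): 6.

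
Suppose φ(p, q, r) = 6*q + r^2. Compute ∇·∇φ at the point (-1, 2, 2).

∂²φ/∂p² = 0
∂²φ/∂q² = 0
∂²φ/∂r² = 2
∇²φ = 2
At (-1, 2, 2): 2.

2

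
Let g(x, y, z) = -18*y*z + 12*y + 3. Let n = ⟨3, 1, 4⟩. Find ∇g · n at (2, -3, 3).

∂g/∂x = 0
∂g/∂y = -18*z + 12
∂g/∂z = -18*y
∇g at (2, -3, 3) = (0, -42, 54)
∇g · n = (0)(3) + (-42)(1) + (54)(4) = 174

174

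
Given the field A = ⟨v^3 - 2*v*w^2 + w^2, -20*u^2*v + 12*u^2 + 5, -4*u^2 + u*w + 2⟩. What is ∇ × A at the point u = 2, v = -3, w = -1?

(0, 3, 263)

(∇×A)₁ = ∂A₃/∂v − ∂A₂/∂w = 0
(∇×A)₂ = ∂A₁/∂w − ∂A₃/∂u = 8*u - 4*v*w + w
(∇×A)₃ = ∂A₂/∂u − ∂A₁/∂v = -40*u*v + 24*u - 3*v^2 + 2*w^2
∇×A = (0, 8*u - 4*v*w + w, -40*u*v + 24*u - 3*v^2 + 2*w^2)
At (2, -3, -1): (0, 3, 263).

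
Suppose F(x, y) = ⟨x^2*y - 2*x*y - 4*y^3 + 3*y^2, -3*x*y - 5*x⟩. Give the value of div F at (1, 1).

∂F₁/∂x = 2*x*y - 2*y
∂F₂/∂y = -3*x
∇·F = 2*x*y - 3*x - 2*y
At (1, 1): -3.

-3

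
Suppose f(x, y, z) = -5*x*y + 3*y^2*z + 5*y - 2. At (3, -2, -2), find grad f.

(10, 14, 12)

∂f/∂x = -5*y
∂f/∂y = -5*x + 6*y*z + 5
∂f/∂z = 3*y^2
∇f = (-5*y, -5*x + 6*y*z + 5, 3*y^2)
At (3, -2, -2): (10, 14, 12).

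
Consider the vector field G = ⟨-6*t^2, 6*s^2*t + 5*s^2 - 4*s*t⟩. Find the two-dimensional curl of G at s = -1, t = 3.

-22

∂G₂/∂s = 12*s*t + 10*s - 4*t
∂G₁/∂t = -12*t
Scalar curl = 12*s*t + 10*s + 8*t
At (-1, 3): -22.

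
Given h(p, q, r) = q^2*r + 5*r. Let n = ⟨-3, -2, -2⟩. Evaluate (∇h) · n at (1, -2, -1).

∂h/∂p = 0
∂h/∂q = 2*q*r
∂h/∂r = q^2 + 5
∇h at (1, -2, -1) = (0, 4, 9)
∇h · n = (0)(-3) + (4)(-2) + (9)(-2) = -26

-26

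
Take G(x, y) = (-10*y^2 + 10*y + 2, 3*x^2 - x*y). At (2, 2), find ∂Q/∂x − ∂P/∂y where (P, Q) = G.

40

∂G₂/∂x = 6*x - y
∂G₁/∂y = -20*y + 10
Scalar curl = 6*x + 19*y - 10
At (2, 2): 40.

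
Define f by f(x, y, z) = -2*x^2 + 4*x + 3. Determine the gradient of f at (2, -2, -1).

(-4, 0, 0)

∂f/∂x = -4*x + 4
∂f/∂y = 0
∂f/∂z = 0
∇f = (-4*x + 4, 0, 0)
At (2, -2, -1): (-4, 0, 0).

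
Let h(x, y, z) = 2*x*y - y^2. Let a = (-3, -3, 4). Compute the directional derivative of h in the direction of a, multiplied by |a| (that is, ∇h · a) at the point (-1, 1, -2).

6

∂h/∂x = 2*y
∂h/∂y = 2*x - 2*y
∂h/∂z = 0
∇h at (-1, 1, -2) = (2, -4, 0)
∇h · a = (2)(-3) + (-4)(-3) + (0)(4) = 6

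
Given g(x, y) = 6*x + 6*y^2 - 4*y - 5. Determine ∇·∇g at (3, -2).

12

∂²g/∂x² = 0
∂²g/∂y² = 12
∇²g = 12
At (3, -2): 12.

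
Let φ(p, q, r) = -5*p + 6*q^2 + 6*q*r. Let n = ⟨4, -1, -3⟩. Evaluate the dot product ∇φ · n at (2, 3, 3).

∂φ/∂p = -5
∂φ/∂q = 12*q + 6*r
∂φ/∂r = 6*q
∇φ at (2, 3, 3) = (-5, 54, 18)
∇φ · n = (-5)(4) + (54)(-1) + (18)(-3) = -128

-128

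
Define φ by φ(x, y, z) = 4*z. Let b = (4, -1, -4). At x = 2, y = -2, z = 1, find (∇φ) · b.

-16

∂φ/∂x = 0
∂φ/∂y = 0
∂φ/∂z = 4
∇φ at (2, -2, 1) = (0, 0, 4)
∇φ · b = (0)(4) + (0)(-1) + (4)(-4) = -16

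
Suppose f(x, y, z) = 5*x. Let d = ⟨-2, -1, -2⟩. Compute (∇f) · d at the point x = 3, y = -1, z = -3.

∂f/∂x = 5
∂f/∂y = 0
∂f/∂z = 0
∇f at (3, -1, -3) = (5, 0, 0)
∇f · d = (5)(-2) + (0)(-1) + (0)(-2) = -10

-10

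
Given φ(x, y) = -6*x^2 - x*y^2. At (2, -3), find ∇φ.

(-33, 12)

∂φ/∂x = -12*x - y^2
∂φ/∂y = -2*x*y
∇φ = (-12*x - y^2, -2*x*y)
At (2, -3): (-33, 12).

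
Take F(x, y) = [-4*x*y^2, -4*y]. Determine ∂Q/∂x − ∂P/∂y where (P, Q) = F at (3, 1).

24

∂F₂/∂x = 0
∂F₁/∂y = -8*x*y
Scalar curl = 8*x*y
At (3, 1): 24.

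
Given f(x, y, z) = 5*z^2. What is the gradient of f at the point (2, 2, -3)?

∂f/∂x = 0
∂f/∂y = 0
∂f/∂z = 10*z
∇f = (0, 0, 10*z)
At (2, 2, -3): (0, 0, -30).

(0, 0, -30)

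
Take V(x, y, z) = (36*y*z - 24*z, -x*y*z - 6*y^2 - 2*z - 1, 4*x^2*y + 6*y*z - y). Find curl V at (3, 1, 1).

(46, -12, -37)

(∇×V)₁ = ∂V₃/∂y − ∂V₂/∂z = 4*x^2 + x*y + 6*z + 1
(∇×V)₂ = ∂V₁/∂z − ∂V₃/∂x = -8*x*y + 36*y - 24
(∇×V)₃ = ∂V₂/∂x − ∂V₁/∂y = -y*z - 36*z
∇×V = (4*x^2 + x*y + 6*z + 1, -8*x*y + 36*y - 24, -y*z - 36*z)
At (3, 1, 1): (46, -12, -37).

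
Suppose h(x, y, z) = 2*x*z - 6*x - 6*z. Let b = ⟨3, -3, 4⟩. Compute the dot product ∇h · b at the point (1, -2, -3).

-52

∂h/∂x = 2*z - 6
∂h/∂y = 0
∂h/∂z = 2*x - 6
∇h at (1, -2, -3) = (-12, 0, -4)
∇h · b = (-12)(3) + (0)(-3) + (-4)(4) = -52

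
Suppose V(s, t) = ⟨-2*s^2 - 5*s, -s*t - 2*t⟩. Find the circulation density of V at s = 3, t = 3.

∂V₂/∂s = -t
∂V₁/∂t = 0
Scalar curl = -t
At (3, 3): -3.

-3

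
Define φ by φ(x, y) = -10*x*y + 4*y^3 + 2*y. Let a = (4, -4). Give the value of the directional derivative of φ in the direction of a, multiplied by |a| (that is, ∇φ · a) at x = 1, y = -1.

24

∂φ/∂x = -10*y
∂φ/∂y = -10*x + 12*y^2 + 2
∇φ at (1, -1) = (10, 4)
∇φ · a = (10)(4) + (4)(-4) = 24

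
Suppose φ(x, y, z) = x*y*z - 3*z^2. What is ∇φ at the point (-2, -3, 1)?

(-3, -2, 0)

∂φ/∂x = y*z
∂φ/∂y = x*z
∂φ/∂z = x*y - 6*z
∇φ = (y*z, x*z, x*y - 6*z)
At (-2, -3, 1): (-3, -2, 0).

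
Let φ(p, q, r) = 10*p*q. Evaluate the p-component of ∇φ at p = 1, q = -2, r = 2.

(∇φ)_1 = ∂φ/∂p = 10*q
At (1, -2, 2): -20.

-20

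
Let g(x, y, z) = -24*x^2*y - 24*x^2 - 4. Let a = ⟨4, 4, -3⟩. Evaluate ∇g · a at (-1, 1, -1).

∂g/∂x = -48*x*y - 48*x
∂g/∂y = -24*x^2
∂g/∂z = 0
∇g at (-1, 1, -1) = (96, -24, 0)
∇g · a = (96)(4) + (-24)(4) + (0)(-3) = 288

288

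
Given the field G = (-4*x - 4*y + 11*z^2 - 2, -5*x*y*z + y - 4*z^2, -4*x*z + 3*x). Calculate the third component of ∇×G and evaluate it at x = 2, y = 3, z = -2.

(∇×G)_3 = ∂G₂/∂x − ∂G₁/∂y
= -5*y*z − (-4)
= -5*y*z + 4
At (2, 3, -2): 34.

34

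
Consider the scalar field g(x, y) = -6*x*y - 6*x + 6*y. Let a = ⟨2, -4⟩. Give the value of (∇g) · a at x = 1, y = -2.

12

∂g/∂x = -6*y - 6
∂g/∂y = -6*x + 6
∇g at (1, -2) = (6, 0)
∇g · a = (6)(2) + (0)(-4) = 12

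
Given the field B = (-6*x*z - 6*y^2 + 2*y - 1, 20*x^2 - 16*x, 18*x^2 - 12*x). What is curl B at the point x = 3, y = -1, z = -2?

(∇×B)₁ = ∂B₃/∂y − ∂B₂/∂z = 0
(∇×B)₂ = ∂B₁/∂z − ∂B₃/∂x = -42*x + 12
(∇×B)₃ = ∂B₂/∂x − ∂B₁/∂y = 40*x + 12*y - 18
∇×B = (0, -42*x + 12, 40*x + 12*y - 18)
At (3, -1, -2): (0, -114, 90).

(0, -114, 90)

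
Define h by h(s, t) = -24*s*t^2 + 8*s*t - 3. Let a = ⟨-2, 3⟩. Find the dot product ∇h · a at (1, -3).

∂h/∂s = -24*t^2 + 8*t
∂h/∂t = -48*s*t + 8*s
∇h at (1, -3) = (-240, 152)
∇h · a = (-240)(-2) + (152)(3) = 936

936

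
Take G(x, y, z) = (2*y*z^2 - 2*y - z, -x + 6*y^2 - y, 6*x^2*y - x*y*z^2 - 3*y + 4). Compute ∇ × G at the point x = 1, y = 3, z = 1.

(∇×G)₁ = ∂G₃/∂y − ∂G₂/∂z = 6*x^2 - x*z^2 - 3
(∇×G)₂ = ∂G₁/∂z − ∂G₃/∂x = -12*x*y + y*z^2 + 4*y*z - 1
(∇×G)₃ = ∂G₂/∂x − ∂G₁/∂y = -2*z^2 + 1
∇×G = (6*x^2 - x*z^2 - 3, -12*x*y + y*z^2 + 4*y*z - 1, -2*z^2 + 1)
At (1, 3, 1): (2, -22, -1).

(2, -22, -1)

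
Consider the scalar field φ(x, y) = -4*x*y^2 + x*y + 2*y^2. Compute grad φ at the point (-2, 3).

∂φ/∂x = -4*y^2 + y
∂φ/∂y = -8*x*y + x + 4*y
∇φ = (-4*y^2 + y, -8*x*y + x + 4*y)
At (-2, 3): (-33, 58).

(-33, 58)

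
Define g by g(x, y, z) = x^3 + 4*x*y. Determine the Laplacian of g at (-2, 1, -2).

-12

∂²g/∂x² = 6*x
∂²g/∂y² = 0
∂²g/∂z² = 0
∇²g = 6*x
At (-2, 1, -2): -12.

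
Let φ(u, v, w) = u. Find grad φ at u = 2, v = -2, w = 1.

(1, 0, 0)

∂φ/∂u = 1
∂φ/∂v = 0
∂φ/∂w = 0
∇φ = (1, 0, 0)
At (2, -2, 1): (1, 0, 0).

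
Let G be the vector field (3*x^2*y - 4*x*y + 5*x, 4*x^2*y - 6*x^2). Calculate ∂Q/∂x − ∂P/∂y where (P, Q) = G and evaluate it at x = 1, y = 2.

5

∂G₂/∂x = 8*x*y - 12*x
∂G₁/∂y = 3*x^2 - 4*x
Scalar curl = -3*x^2 + 8*x*y - 8*x
At (1, 2): 5.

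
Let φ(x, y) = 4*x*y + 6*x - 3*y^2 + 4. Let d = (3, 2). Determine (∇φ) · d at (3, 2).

42

∂φ/∂x = 4*y + 6
∂φ/∂y = 4*x - 6*y
∇φ at (3, 2) = (14, 0)
∇φ · d = (14)(3) + (0)(2) = 42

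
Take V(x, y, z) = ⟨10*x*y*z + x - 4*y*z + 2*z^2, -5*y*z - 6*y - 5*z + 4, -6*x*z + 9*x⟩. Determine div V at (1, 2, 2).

19

∂V₁/∂x = 10*y*z + 1
∂V₂/∂y = -5*z - 6
∂V₃/∂z = -6*x
∇·V = -6*x + 10*y*z - 5*z - 5
At (1, 2, 2): 19.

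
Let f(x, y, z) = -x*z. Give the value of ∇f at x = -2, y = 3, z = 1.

∂f/∂x = -z
∂f/∂y = 0
∂f/∂z = -x
∇f = (-z, 0, -x)
At (-2, 3, 1): (-1, 0, 2).

(-1, 0, 2)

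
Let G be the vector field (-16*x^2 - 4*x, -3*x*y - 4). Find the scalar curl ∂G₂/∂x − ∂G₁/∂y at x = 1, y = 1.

∂G₂/∂x = -3*y
∂G₁/∂y = 0
Scalar curl = -3*y
At (1, 1): -3.

-3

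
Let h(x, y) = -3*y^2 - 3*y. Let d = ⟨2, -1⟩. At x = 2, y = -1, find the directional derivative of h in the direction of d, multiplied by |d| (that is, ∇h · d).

∂h/∂x = 0
∂h/∂y = -6*y - 3
∇h at (2, -1) = (0, 3)
∇h · d = (0)(2) + (3)(-1) = -3

-3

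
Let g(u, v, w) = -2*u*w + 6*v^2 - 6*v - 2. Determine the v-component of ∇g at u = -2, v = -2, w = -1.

-30

(∇g)_2 = ∂g/∂v = 12*v - 6
At (-2, -2, -1): -30.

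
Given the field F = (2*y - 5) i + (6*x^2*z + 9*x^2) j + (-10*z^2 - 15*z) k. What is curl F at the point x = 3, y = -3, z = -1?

(∇×F)₁ = ∂F₃/∂y − ∂F₂/∂z = -6*x^2
(∇×F)₂ = ∂F₁/∂z − ∂F₃/∂x = 0
(∇×F)₃ = ∂F₂/∂x − ∂F₁/∂y = 12*x*z + 18*x - 2
∇×F = (-6*x^2, 0, 12*x*z + 18*x - 2)
At (3, -3, -1): (-54, 0, 16).

(-54, 0, 16)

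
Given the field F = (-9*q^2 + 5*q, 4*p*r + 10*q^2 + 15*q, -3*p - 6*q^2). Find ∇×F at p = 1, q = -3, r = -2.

(∇×F)₁ = ∂F₃/∂q − ∂F₂/∂r = -4*p - 12*q
(∇×F)₂ = ∂F₁/∂r − ∂F₃/∂p = 3
(∇×F)₃ = ∂F₂/∂p − ∂F₁/∂q = 18*q + 4*r - 5
∇×F = (-4*p - 12*q, 3, 18*q + 4*r - 5)
At (1, -3, -2): (32, 3, -67).

(32, 3, -67)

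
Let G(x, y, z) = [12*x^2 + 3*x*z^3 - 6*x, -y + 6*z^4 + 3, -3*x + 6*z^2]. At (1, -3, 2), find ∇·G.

∂G₁/∂x = 24*x + 3*z^3 - 6
∂G₂/∂y = -1
∂G₃/∂z = 12*z
∇·G = 24*x + 3*z^3 + 12*z - 7
At (1, -3, 2): 65.

65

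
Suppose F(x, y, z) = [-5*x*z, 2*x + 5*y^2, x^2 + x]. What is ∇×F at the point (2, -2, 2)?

(∇×F)₁ = ∂F₃/∂y − ∂F₂/∂z = 0
(∇×F)₂ = ∂F₁/∂z − ∂F₃/∂x = -7*x - 1
(∇×F)₃ = ∂F₂/∂x − ∂F₁/∂y = 2
∇×F = (0, -7*x - 1, 2)
At (2, -2, 2): (0, -15, 2).

(0, -15, 2)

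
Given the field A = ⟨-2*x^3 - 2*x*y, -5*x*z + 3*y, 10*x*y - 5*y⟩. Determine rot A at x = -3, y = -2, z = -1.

(∇×A)₁ = ∂A₃/∂y − ∂A₂/∂z = 15*x - 5
(∇×A)₂ = ∂A₁/∂z − ∂A₃/∂x = -10*y
(∇×A)₃ = ∂A₂/∂x − ∂A₁/∂y = 2*x - 5*z
∇×A = (15*x - 5, -10*y, 2*x - 5*z)
At (-3, -2, -1): (-50, 20, -1).

(-50, 20, -1)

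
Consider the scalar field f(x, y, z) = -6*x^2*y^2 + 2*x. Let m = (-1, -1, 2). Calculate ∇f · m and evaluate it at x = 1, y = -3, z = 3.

70

∂f/∂x = -12*x*y^2 + 2
∂f/∂y = -12*x^2*y
∂f/∂z = 0
∇f at (1, -3, 3) = (-106, 36, 0)
∇f · m = (-106)(-1) + (36)(-1) + (0)(2) = 70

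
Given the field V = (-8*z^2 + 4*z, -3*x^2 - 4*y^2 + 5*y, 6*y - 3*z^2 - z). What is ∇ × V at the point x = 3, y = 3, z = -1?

(6, 20, -18)

(∇×V)₁ = ∂V₃/∂y − ∂V₂/∂z = 6
(∇×V)₂ = ∂V₁/∂z − ∂V₃/∂x = -16*z + 4
(∇×V)₃ = ∂V₂/∂x − ∂V₁/∂y = -6*x
∇×V = (6, -16*z + 4, -6*x)
At (3, 3, -1): (6, 20, -18).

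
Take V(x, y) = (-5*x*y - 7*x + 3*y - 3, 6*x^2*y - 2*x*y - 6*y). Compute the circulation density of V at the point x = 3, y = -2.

-56

∂V₂/∂x = 12*x*y - 2*y
∂V₁/∂y = -5*x + 3
Scalar curl = 12*x*y + 5*x - 2*y - 3
At (3, -2): -56.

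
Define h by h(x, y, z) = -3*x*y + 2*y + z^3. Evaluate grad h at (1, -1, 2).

∂h/∂x = -3*y
∂h/∂y = -3*x + 2
∂h/∂z = 3*z^2
∇h = (-3*y, -3*x + 2, 3*z^2)
At (1, -1, 2): (3, -1, 12).

(3, -1, 12)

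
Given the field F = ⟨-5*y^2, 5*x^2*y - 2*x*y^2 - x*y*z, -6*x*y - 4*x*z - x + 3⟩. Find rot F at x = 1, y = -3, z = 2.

(-9, -9, -72)

(∇×F)₁ = ∂F₃/∂y − ∂F₂/∂z = x*y - 6*x
(∇×F)₂ = ∂F₁/∂z − ∂F₃/∂x = 6*y + 4*z + 1
(∇×F)₃ = ∂F₂/∂x − ∂F₁/∂y = 10*x*y - 2*y^2 - y*z + 10*y
∇×F = (x*y - 6*x, 6*y + 4*z + 1, 10*x*y - 2*y^2 - y*z + 10*y)
At (1, -3, 2): (-9, -9, -72).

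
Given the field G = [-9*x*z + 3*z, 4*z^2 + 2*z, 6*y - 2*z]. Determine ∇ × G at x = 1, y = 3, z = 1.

(∇×G)₁ = ∂G₃/∂y − ∂G₂/∂z = -8*z + 4
(∇×G)₂ = ∂G₁/∂z − ∂G₃/∂x = -9*x + 3
(∇×G)₃ = ∂G₂/∂x − ∂G₁/∂y = 0
∇×G = (-8*z + 4, -9*x + 3, 0)
At (1, 3, 1): (-4, -6, 0).

(-4, -6, 0)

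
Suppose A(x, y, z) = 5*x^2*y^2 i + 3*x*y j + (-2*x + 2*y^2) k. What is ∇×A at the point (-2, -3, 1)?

(-12, 2, 111)

(∇×A)₁ = ∂A₃/∂y − ∂A₂/∂z = 4*y
(∇×A)₂ = ∂A₁/∂z − ∂A₃/∂x = 2
(∇×A)₃ = ∂A₂/∂x − ∂A₁/∂y = -10*x^2*y + 3*y
∇×A = (4*y, 2, -10*x^2*y + 3*y)
At (-2, -3, 1): (-12, 2, 111).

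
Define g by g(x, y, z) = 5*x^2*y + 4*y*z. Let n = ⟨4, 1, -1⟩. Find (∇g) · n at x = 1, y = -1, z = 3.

∂g/∂x = 10*x*y
∂g/∂y = 5*x^2 + 4*z
∂g/∂z = 4*y
∇g at (1, -1, 3) = (-10, 17, -4)
∇g · n = (-10)(4) + (17)(1) + (-4)(-1) = -19

-19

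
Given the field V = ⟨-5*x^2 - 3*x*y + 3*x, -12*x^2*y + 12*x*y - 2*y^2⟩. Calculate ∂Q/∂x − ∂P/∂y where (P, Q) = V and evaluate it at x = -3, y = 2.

∂V₂/∂x = -24*x*y + 12*y
∂V₁/∂y = -3*x
Scalar curl = -24*x*y + 3*x + 12*y
At (-3, 2): 159.

159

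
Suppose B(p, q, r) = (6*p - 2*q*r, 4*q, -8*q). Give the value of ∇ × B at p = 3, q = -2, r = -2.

(-8, 4, -4)

(∇×B)₁ = ∂B₃/∂q − ∂B₂/∂r = -8
(∇×B)₂ = ∂B₁/∂r − ∂B₃/∂p = -2*q
(∇×B)₃ = ∂B₂/∂p − ∂B₁/∂q = 2*r
∇×B = (-8, -2*q, 2*r)
At (3, -2, -2): (-8, 4, -4).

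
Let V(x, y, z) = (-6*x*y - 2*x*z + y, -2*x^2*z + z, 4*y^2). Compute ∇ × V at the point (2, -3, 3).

(-17, -4, -13)

(∇×V)₁ = ∂V₃/∂y − ∂V₂/∂z = 2*x^2 + 8*y - 1
(∇×V)₂ = ∂V₁/∂z − ∂V₃/∂x = -2*x
(∇×V)₃ = ∂V₂/∂x − ∂V₁/∂y = -4*x*z + 6*x - 1
∇×V = (2*x^2 + 8*y - 1, -2*x, -4*x*z + 6*x - 1)
At (2, -3, 3): (-17, -4, -13).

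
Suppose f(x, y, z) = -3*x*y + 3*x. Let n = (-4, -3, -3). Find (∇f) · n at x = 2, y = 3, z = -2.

∂f/∂x = -3*y + 3
∂f/∂y = -3*x
∂f/∂z = 0
∇f at (2, 3, -2) = (-6, -6, 0)
∇f · n = (-6)(-4) + (-6)(-3) + (0)(-3) = 42

42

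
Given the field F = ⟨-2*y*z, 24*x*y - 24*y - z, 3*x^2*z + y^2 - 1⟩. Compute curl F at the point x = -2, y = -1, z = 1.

(-1, 14, -22)

(∇×F)₁ = ∂F₃/∂y − ∂F₂/∂z = 2*y + 1
(∇×F)₂ = ∂F₁/∂z − ∂F₃/∂x = -6*x*z - 2*y
(∇×F)₃ = ∂F₂/∂x − ∂F₁/∂y = 24*y + 2*z
∇×F = (2*y + 1, -6*x*z - 2*y, 24*y + 2*z)
At (-2, -1, 1): (-1, 14, -22).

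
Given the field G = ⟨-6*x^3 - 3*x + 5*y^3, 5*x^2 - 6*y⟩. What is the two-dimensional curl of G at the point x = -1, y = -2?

-70

∂G₂/∂x = 10*x
∂G₁/∂y = 15*y^2
Scalar curl = 10*x - 15*y^2
At (-1, -2): -70.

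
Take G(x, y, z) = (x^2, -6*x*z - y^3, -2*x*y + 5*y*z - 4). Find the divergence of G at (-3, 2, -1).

∂G₁/∂x = 2*x
∂G₂/∂y = -3*y^2
∂G₃/∂z = 5*y
∇·G = 2*x - 3*y^2 + 5*y
At (-3, 2, -1): -8.

-8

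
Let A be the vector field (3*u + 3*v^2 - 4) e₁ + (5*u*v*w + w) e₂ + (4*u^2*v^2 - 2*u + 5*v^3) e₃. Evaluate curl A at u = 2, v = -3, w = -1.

(68, -142, 33)

(∇×A)₁ = ∂A₃/∂v − ∂A₂/∂w = 8*u^2*v - 5*u*v + 15*v^2 - 1
(∇×A)₂ = ∂A₁/∂w − ∂A₃/∂u = -8*u*v^2 + 2
(∇×A)₃ = ∂A₂/∂u − ∂A₁/∂v = 5*v*w - 6*v
∇×A = (8*u^2*v - 5*u*v + 15*v^2 - 1, -8*u*v^2 + 2, 5*v*w - 6*v)
At (2, -3, -1): (68, -142, 33).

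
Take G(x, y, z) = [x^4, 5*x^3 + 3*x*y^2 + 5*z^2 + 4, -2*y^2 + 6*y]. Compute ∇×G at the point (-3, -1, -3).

(∇×G)₁ = ∂G₃/∂y − ∂G₂/∂z = -4*y - 10*z + 6
(∇×G)₂ = ∂G₁/∂z − ∂G₃/∂x = 0
(∇×G)₃ = ∂G₂/∂x − ∂G₁/∂y = 15*x^2 + 3*y^2
∇×G = (-4*y - 10*z + 6, 0, 15*x^2 + 3*y^2)
At (-3, -1, -3): (40, 0, 138).

(40, 0, 138)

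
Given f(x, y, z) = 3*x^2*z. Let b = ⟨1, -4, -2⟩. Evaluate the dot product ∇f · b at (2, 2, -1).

∂f/∂x = 6*x*z
∂f/∂y = 0
∂f/∂z = 3*x^2
∇f at (2, 2, -1) = (-12, 0, 12)
∇f · b = (-12)(1) + (0)(-4) + (12)(-2) = -36

-36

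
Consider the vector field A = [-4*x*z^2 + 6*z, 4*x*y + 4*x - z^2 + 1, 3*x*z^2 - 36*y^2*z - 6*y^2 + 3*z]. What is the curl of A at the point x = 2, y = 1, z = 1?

(∇×A)₁ = ∂A₃/∂y − ∂A₂/∂z = -72*y*z - 12*y + 2*z
(∇×A)₂ = ∂A₁/∂z − ∂A₃/∂x = -8*x*z - 3*z^2 + 6
(∇×A)₃ = ∂A₂/∂x − ∂A₁/∂y = 4*y + 4
∇×A = (-72*y*z - 12*y + 2*z, -8*x*z - 3*z^2 + 6, 4*y + 4)
At (2, 1, 1): (-82, -13, 8).

(-82, -13, 8)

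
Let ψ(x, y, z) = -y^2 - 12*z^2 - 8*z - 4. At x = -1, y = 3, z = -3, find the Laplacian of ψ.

∂²ψ/∂x² = 0
∂²ψ/∂y² = -2
∂²ψ/∂z² = -24
∇²ψ = -26
At (-1, 3, -3): -26.

-26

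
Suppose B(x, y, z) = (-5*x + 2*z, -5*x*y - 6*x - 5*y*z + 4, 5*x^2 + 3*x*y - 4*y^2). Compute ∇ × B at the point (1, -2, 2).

(∇×B)₁ = ∂B₃/∂y − ∂B₂/∂z = 3*x - 3*y
(∇×B)₂ = ∂B₁/∂z − ∂B₃/∂x = -10*x - 3*y + 2
(∇×B)₃ = ∂B₂/∂x − ∂B₁/∂y = -5*y - 6
∇×B = (3*x - 3*y, -10*x - 3*y + 2, -5*y - 6)
At (1, -2, 2): (9, -2, 4).

(9, -2, 4)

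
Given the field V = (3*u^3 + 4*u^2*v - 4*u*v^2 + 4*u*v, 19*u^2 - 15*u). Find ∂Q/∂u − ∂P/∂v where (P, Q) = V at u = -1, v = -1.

∂V₂/∂u = 38*u - 15
∂V₁/∂v = 4*u^2 - 8*u*v + 4*u
Scalar curl = -4*u^2 + 8*u*v + 34*u - 15
At (-1, -1): -45.

-45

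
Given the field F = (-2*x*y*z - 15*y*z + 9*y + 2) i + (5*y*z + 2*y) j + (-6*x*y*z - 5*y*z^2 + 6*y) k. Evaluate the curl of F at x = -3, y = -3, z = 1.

(∇×F)₁ = ∂F₃/∂y − ∂F₂/∂z = -6*x*z - 5*y - 5*z^2 + 6
(∇×F)₂ = ∂F₁/∂z − ∂F₃/∂x = -2*x*y + 6*y*z - 15*y
(∇×F)₃ = ∂F₂/∂x − ∂F₁/∂y = 2*x*z + 15*z - 9
∇×F = (-6*x*z - 5*y - 5*z^2 + 6, -2*x*y + 6*y*z - 15*y, 2*x*z + 15*z - 9)
At (-3, -3, 1): (34, 9, 0).

(34, 9, 0)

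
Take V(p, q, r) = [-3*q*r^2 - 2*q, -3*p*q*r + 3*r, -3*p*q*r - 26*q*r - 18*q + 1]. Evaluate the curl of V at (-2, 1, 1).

(-47, -3, 2)

(∇×V)₁ = ∂V₃/∂q − ∂V₂/∂r = 3*p*q - 3*p*r - 26*r - 21
(∇×V)₂ = ∂V₁/∂r − ∂V₃/∂p = -3*q*r
(∇×V)₃ = ∂V₂/∂p − ∂V₁/∂q = -3*q*r + 3*r^2 + 2
∇×V = (3*p*q - 3*p*r - 26*r - 21, -3*q*r, -3*q*r + 3*r^2 + 2)
At (-2, 1, 1): (-47, -3, 2).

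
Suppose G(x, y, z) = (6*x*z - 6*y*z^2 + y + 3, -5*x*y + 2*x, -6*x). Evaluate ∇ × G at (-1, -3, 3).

(∇×G)₁ = ∂G₃/∂y − ∂G₂/∂z = 0
(∇×G)₂ = ∂G₁/∂z − ∂G₃/∂x = 6*x - 12*y*z + 6
(∇×G)₃ = ∂G₂/∂x − ∂G₁/∂y = -5*y + 6*z^2 + 1
∇×G = (0, 6*x - 12*y*z + 6, -5*y + 6*z^2 + 1)
At (-1, -3, 3): (0, 108, 70).

(0, 108, 70)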